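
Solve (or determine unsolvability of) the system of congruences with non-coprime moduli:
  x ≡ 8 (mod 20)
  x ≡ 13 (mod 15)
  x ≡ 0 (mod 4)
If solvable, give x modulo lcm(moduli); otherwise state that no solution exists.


Moduli 20, 15, 4 are not pairwise coprime, so CRT works modulo lcm(m_i) when all pairwise compatibility conditions hold.
Pairwise compatibility: gcd(m_i, m_j) must divide a_i - a_j for every pair.
Merge one congruence at a time:
  Start: x ≡ 8 (mod 20).
  Combine with x ≡ 13 (mod 15): gcd(20, 15) = 5; 13 - 8 = 5, which IS divisible by 5, so compatible.
    Write x = 8 + 20·t and substitute into x ≡ 13 (mod 15): 20·t ≡ 13 − 8 = 5 (mod 15).
    Divide the congruence (and modulus) by g = 5: 4·t ≡ 1 (mod 3).
    Reduce coefficients mod 3: 1·t ≡ 1 (mod 3).
    So t ≡ 1 (mod 3).
    Then x = 8 + 20·1 = 28, valid modulo lcm(20, 15) = 60: x ≡ 28 (mod 60).
  Combine with x ≡ 0 (mod 4): gcd(60, 4) = 4; 0 - 28 = -28, which IS divisible by 4, so compatible.
    Write x = 28 + 60·t and substitute into x ≡ 0 (mod 4): 60·t ≡ 0 − 28 = -28 (mod 4).
    Divide the congruence (and modulus) by g = 4: 15·t ≡ -7 (mod 1).
    Modulo 1 every t works; take t = 0.
    Then x = 28 + 60·0 = 28, valid modulo lcm(60, 4) = 60: x ≡ 28 (mod 60).
Verify: 28 mod 20 = 8, 28 mod 15 = 13, 28 mod 4 = 0.

x ≡ 28 (mod 60).


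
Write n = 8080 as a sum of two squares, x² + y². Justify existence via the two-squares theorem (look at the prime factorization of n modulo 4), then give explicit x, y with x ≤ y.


Step 1: Factor n = 8080 = 2^4 · 5 · 101.
Step 2: Check the mod-4 condition on each prime factor: 2 = 2 (special); 5 ≡ 1 (mod 4), exponent 1; 101 ≡ 1 (mod 4), exponent 1.
All primes ≡ 3 (mod 4) appear to even exponent (or don't appear), so by the two-squares theorem n IS expressible as a sum of two squares.
Step 3: Build a representation. Group n = k² · m with k = 4 and m = 5 · 101 = 505 (a product of primes ≡ 1 (mod 4)); a representation of m scales to one of n via (k·x)² + (k·y)² = k²(x² + y²). Each prime p ≡ 1 (mod 4) is itself a sum of two squares; find a² by testing p − a² for a perfect square:
  5: 5 − 1² = 4 = 2² ⇒ 5 = 1² + 2².
  101: 101 − 1² = 100 = 10² ⇒ 101 = 1² + 10².
  Combine using the Brahmagupta–Fibonacci identity (a² + b²)(c² + d²) = (ac − bd)² + (ad + bc)² = (ac + bd)² + (ad − bc)²:
  5 · 101 = 505: from (1² + 2²)(1² + 10²), take (1·1 − 2·10, 1·10 + 2·1) = (1 − 20, 10 + 2) = (-19, 12); dropping signs (only squares matter) gives (19, 12); check 19² + 12² = 361 + 144 = 505 ✓.
  Scale by k = 4: (4·19, 4·12) = (76, 48).
Step 4: Order so x ≤ y and verify: 48² + 76² = 2304 + 5776 = 8080 = n. ✓

n = 8080 = 48² + 76² (one valid representation with x ≤ y).


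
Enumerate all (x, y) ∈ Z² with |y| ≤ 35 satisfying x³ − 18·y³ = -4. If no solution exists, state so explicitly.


The equation is x³ - 18y³ = -4. For fixed y, x³ = 18·y³ − 4, so a solution requires the RHS to be a perfect cube.
Strategy: iterate y from -35 to 35, compute RHS = 18·y³ − 4, and check whether it is a (positive or negative) perfect cube.
Check small values of y:
  y = 0: RHS = -4 is not a perfect cube.
  y = 1: RHS = 14 is not a perfect cube.
  y = -1: RHS = -22 is not a perfect cube.
  y = 2: RHS = 140 is not a perfect cube.
  y = -2: RHS = -148 is not a perfect cube.
  y = 3: RHS = 482 is not a perfect cube.
  y = -3: RHS = -490 is not a perfect cube.
Continuing the search up to |y| = 35 finds no solutions either.
No (x, y) in the scanned range satisfies the equation.

No integer solutions with |y| ≤ 35.


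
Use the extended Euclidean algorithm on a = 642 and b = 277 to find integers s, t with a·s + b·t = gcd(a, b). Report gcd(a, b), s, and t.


Euclidean algorithm on (642, 277) — divide until remainder is 0:
  642 = 2 · 277 + 88
  277 = 3 · 88 + 13
  88 = 6 · 13 + 10
  13 = 1 · 10 + 3
  10 = 3 · 3 + 1
  3 = 3 · 1 + 0
gcd(642, 277) = 1.
Track Bezout coefficients alongside the remainders: start with r₀ = 642 = a·1 + b·0 (s = 1, t = 0) and r₁ = 277 = a·0 + b·1 (s = 0, t = 1); each new remainder r_{k+1} = r_{k-1} − q_k·r_k inherits s_{k+1} = s_{k-1} − q_k·s_k, t_{k+1} = t_{k-1} − q_k·t_k, so r_k = a·s_k + b·t_k at every step:
  q = 2: r = 88, s = 1 − 2·0 = 1, t = 0 − 2·1 = -2  (check: 642·1 + 277·(-2) = 88)
  q = 3: r = 13, s = 0 − 3·1 = -3, t = 1 − 3·(-2) = 7  (check: 642·(-3) + 277·7 = 13)
  q = 6: r = 10, s = 1 − 6·(-3) = 19, t = -2 − 6·7 = -44  (check: 642·19 + 277·(-44) = 10)
  q = 1: r = 3, s = -3 − 1·19 = -22, t = 7 − 1·(-44) = 51  (check: 642·(-22) + 277·51 = 3)
  q = 3: r = 1, s = 19 − 3·(-22) = 85, t = -44 − 3·51 = -197  (check: 642·85 + 277·(-197) = 1)
The row with r = 1 (the gcd) gives the Bezout coefficients s = 85, t = -197.
Result: 642 · (85) + 277 · (-197) = 1.

gcd(642, 277) = 1; s = 85, t = -197 (check: 642·85 + 277·(-197) = 1).


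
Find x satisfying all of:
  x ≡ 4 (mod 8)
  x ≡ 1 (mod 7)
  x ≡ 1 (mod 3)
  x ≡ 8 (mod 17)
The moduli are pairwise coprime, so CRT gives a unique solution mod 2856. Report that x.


Product of moduli M = 8 · 7 · 3 · 17 = 2856.
Merge one congruence at a time:
  Start: x ≡ 4 (mod 8).
  Combine with x ≡ 1 (mod 7); new modulus lcm = 56.
    Write x = 4 + 8·t and substitute into x ≡ 1 (mod 7): 8·t ≡ 1 − 4 = -3 (mod 7).
    Reduce coefficients mod 7: 1·t ≡ 4 (mod 7).
    So t ≡ 4 (mod 7).
    Then x = 4 + 8·4 = 36, valid modulo lcm(8, 7) = 56: x ≡ 36 (mod 56).
  Combine with x ≡ 1 (mod 3); new modulus lcm = 168.
    Write x = 36 + 56·t and substitute into x ≡ 1 (mod 3): 56·t ≡ 1 − 36 = -35 (mod 3).
    Reduce coefficients mod 3: 2·t ≡ 1 (mod 3).
    The inverse of 2 mod 3 is 2 (since 2·2 = 4 = 1·3 + 1), so t ≡ 2·1 = 2 ≡ 2 (mod 3).
    Then x = 36 + 56·2 = 148, valid modulo lcm(56, 3) = 168: x ≡ 148 (mod 168).
  Combine with x ≡ 8 (mod 17); new modulus lcm = 2856.
    Write x = 148 + 168·t and substitute into x ≡ 8 (mod 17): 168·t ≡ 8 − 148 = -140 (mod 17).
    Reduce coefficients mod 17: 15·t ≡ 13 (mod 17).
    The inverse of 15 mod 17 is 8 (since 15·8 = 120 = 7·17 + 1), so t ≡ 8·13 = 104 ≡ 2 (mod 17).
    Then x = 148 + 168·2 = 484, valid modulo lcm(168, 17) = 2856: x ≡ 484 (mod 2856).
Verify against each original: 484 mod 8 = 4, 484 mod 7 = 1, 484 mod 3 = 1, 484 mod 17 = 8.

x ≡ 484 (mod 2856).


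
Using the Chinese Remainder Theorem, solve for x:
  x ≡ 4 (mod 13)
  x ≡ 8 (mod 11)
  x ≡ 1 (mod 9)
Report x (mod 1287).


Moduli 13, 11, 9 are pairwise coprime; by CRT there is a unique solution modulo M = 13 · 11 · 9 = 1287.
Solve pairwise, accumulating the modulus:
  Start with x ≡ 4 (mod 13).
  Combine with x ≡ 8 (mod 11): since gcd(13, 11) = 1, we get a unique residue mod 143.
    Write x = 4 + 13·t and substitute into x ≡ 8 (mod 11): 13·t ≡ 8 − 4 = 4 (mod 11).
    Reduce coefficients mod 11: 2·t ≡ 4 (mod 11).
    The inverse of 2 mod 11 is 6 (since 2·6 = 12 = 1·11 + 1), so t ≡ 6·4 = 24 ≡ 2 (mod 11).
    Then x = 4 + 13·2 = 30, valid modulo lcm(13, 11) = 143: x ≡ 30 (mod 143).
  Combine with x ≡ 1 (mod 9): since gcd(143, 9) = 1, we get a unique residue mod 1287.
    Write x = 30 + 143·t and substitute into x ≡ 1 (mod 9): 143·t ≡ 1 − 30 = -29 (mod 9).
    Reduce coefficients mod 9: 8·t ≡ 7 (mod 9).
    The inverse of 8 mod 9 is 8 (since 8·8 = 64 = 7·9 + 1), so t ≡ 8·7 = 56 ≡ 2 (mod 9).
    Then x = 30 + 143·2 = 316, valid modulo lcm(143, 9) = 1287: x ≡ 316 (mod 1287).
Verify: 316 mod 13 = 4 ✓, 316 mod 11 = 8 ✓, 316 mod 9 = 1 ✓.

x ≡ 316 (mod 1287).


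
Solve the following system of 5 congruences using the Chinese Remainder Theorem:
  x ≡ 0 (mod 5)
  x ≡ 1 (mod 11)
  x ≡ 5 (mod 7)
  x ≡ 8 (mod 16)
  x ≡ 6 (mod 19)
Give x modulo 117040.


Product of moduli M = 5 · 11 · 7 · 16 · 19 = 117040.
Merge one congruence at a time:
  Start: x ≡ 0 (mod 5).
  Combine with x ≡ 1 (mod 11); new modulus lcm = 55.
    Write x = 0 + 5·t and substitute into x ≡ 1 (mod 11): 5·t ≡ 1 − 0 = 1 (mod 11).
    The inverse of 5 mod 11 is 9 (since 5·9 = 45 = 4·11 + 1), so t ≡ 9·1 = 9 ≡ 9 (mod 11).
    Then x = 0 + 5·9 = 45, valid modulo lcm(5, 11) = 55: x ≡ 45 (mod 55).
  Combine with x ≡ 5 (mod 7); new modulus lcm = 385.
    Write x = 45 + 55·t and substitute into x ≡ 5 (mod 7): 55·t ≡ 5 − 45 = -40 (mod 7).
    Reduce coefficients mod 7: 6·t ≡ 2 (mod 7).
    The inverse of 6 mod 7 is 6 (since 6·6 = 36 = 5·7 + 1), so t ≡ 6·2 = 12 ≡ 5 (mod 7).
    Then x = 45 + 55·5 = 320, valid modulo lcm(55, 7) = 385: x ≡ 320 (mod 385).
  Combine with x ≡ 8 (mod 16); new modulus lcm = 6160.
    Write x = 320 + 385·t and substitute into x ≡ 8 (mod 16): 385·t ≡ 8 − 320 = -312 (mod 16).
    Reduce coefficients mod 16: 1·t ≡ 8 (mod 16).
    So t ≡ 8 (mod 16).
    Then x = 320 + 385·8 = 3400, valid modulo lcm(385, 16) = 6160: x ≡ 3400 (mod 6160).
  Combine with x ≡ 6 (mod 19); new modulus lcm = 117040.
    Write x = 3400 + 6160·t and substitute into x ≡ 6 (mod 19): 6160·t ≡ 6 − 3400 = -3394 (mod 19).
    Reduce coefficients mod 19: 4·t ≡ 7 (mod 19).
    The inverse of 4 mod 19 is 5 (since 4·5 = 20 = 1·19 + 1), so t ≡ 5·7 = 35 ≡ 16 (mod 19).
    Then x = 3400 + 6160·16 = 101960, valid modulo lcm(6160, 19) = 117040: x ≡ 101960 (mod 117040).
Verify against each original: 101960 mod 5 = 0, 101960 mod 11 = 1, 101960 mod 7 = 5, 101960 mod 16 = 8, 101960 mod 19 = 6.

x ≡ 101960 (mod 117040).


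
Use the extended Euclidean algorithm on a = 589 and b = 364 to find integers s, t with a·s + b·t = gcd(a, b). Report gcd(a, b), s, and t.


Euclidean algorithm on (589, 364) — divide until remainder is 0:
  589 = 1 · 364 + 225
  364 = 1 · 225 + 139
  225 = 1 · 139 + 86
  139 = 1 · 86 + 53
  86 = 1 · 53 + 33
  53 = 1 · 33 + 20
  33 = 1 · 20 + 13
  20 = 1 · 13 + 7
  13 = 1 · 7 + 6
  7 = 1 · 6 + 1
  6 = 6 · 1 + 0
gcd(589, 364) = 1.
Track Bezout coefficients alongside the remainders: start with r₀ = 589 = a·1 + b·0 (s = 1, t = 0) and r₁ = 364 = a·0 + b·1 (s = 0, t = 1); each new remainder r_{k+1} = r_{k-1} − q_k·r_k inherits s_{k+1} = s_{k-1} − q_k·s_k, t_{k+1} = t_{k-1} − q_k·t_k, so r_k = a·s_k + b·t_k at every step:
  q = 1: r = 225, s = 1 − 1·0 = 1, t = 0 − 1·1 = -1  (check: 589·1 + 364·(-1) = 225)
  q = 1: r = 139, s = 0 − 1·1 = -1, t = 1 − 1·(-1) = 2  (check: 589·(-1) + 364·2 = 139)
  q = 1: r = 86, s = 1 − 1·(-1) = 2, t = -1 − 1·2 = -3  (check: 589·2 + 364·(-3) = 86)
  q = 1: r = 53, s = -1 − 1·2 = -3, t = 2 − 1·(-3) = 5  (check: 589·(-3) + 364·5 = 53)
  q = 1: r = 33, s = 2 − 1·(-3) = 5, t = -3 − 1·5 = -8  (check: 589·5 + 364·(-8) = 33)
  q = 1: r = 20, s = -3 − 1·5 = -8, t = 5 − 1·(-8) = 13  (check: 589·(-8) + 364·13 = 20)
  q = 1: r = 13, s = 5 − 1·(-8) = 13, t = -8 − 1·13 = -21  (check: 589·13 + 364·(-21) = 13)
  q = 1: r = 7, s = -8 − 1·13 = -21, t = 13 − 1·(-21) = 34  (check: 589·(-21) + 364·34 = 7)
  q = 1: r = 6, s = 13 − 1·(-21) = 34, t = -21 − 1·34 = -55  (check: 589·34 + 364·(-55) = 6)
  q = 1: r = 1, s = -21 − 1·34 = -55, t = 34 − 1·(-55) = 89  (check: 589·(-55) + 364·89 = 1)
The row with r = 1 (the gcd) gives the Bezout coefficients s = -55, t = 89.
Result: 589 · (-55) + 364 · (89) = 1.

gcd(589, 364) = 1; s = -55, t = 89 (check: 589·(-55) + 364·89 = 1).


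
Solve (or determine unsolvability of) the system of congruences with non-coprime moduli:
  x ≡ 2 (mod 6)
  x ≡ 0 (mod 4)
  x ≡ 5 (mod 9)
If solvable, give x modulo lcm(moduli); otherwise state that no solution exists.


Moduli 6, 4, 9 are not pairwise coprime, so CRT works modulo lcm(m_i) when all pairwise compatibility conditions hold.
Pairwise compatibility: gcd(m_i, m_j) must divide a_i - a_j for every pair.
Merge one congruence at a time:
  Start: x ≡ 2 (mod 6).
  Combine with x ≡ 0 (mod 4): gcd(6, 4) = 2; 0 - 2 = -2, which IS divisible by 2, so compatible.
    Write x = 2 + 6·t and substitute into x ≡ 0 (mod 4): 6·t ≡ 0 − 2 = -2 (mod 4).
    Divide the congruence (and modulus) by g = 2: 3·t ≡ -1 (mod 2).
    Reduce coefficients mod 2: 1·t ≡ 1 (mod 2).
    So t ≡ 1 (mod 2).
    Then x = 2 + 6·1 = 8, valid modulo lcm(6, 4) = 12: x ≡ 8 (mod 12).
  Combine with x ≡ 5 (mod 9): gcd(12, 9) = 3; 5 - 8 = -3, which IS divisible by 3, so compatible.
    Write x = 8 + 12·t and substitute into x ≡ 5 (mod 9): 12·t ≡ 5 − 8 = -3 (mod 9).
    Divide the congruence (and modulus) by g = 3: 4·t ≡ -1 (mod 3).
    Reduce coefficients mod 3: 1·t ≡ 2 (mod 3).
    So t ≡ 2 (mod 3).
    Then x = 8 + 12·2 = 32, valid modulo lcm(12, 9) = 36: x ≡ 32 (mod 36).
Verify: 32 mod 6 = 2, 32 mod 4 = 0, 32 mod 9 = 5.

x ≡ 32 (mod 36).


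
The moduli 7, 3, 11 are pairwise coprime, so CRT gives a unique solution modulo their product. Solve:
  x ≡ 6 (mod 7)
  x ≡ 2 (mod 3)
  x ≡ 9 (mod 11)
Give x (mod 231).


Moduli 7, 3, 11 are pairwise coprime; by CRT there is a unique solution modulo M = 7 · 3 · 11 = 231.
Solve pairwise, accumulating the modulus:
  Start with x ≡ 6 (mod 7).
  Combine with x ≡ 2 (mod 3): since gcd(7, 3) = 1, we get a unique residue mod 21.
    Write x = 6 + 7·t and substitute into x ≡ 2 (mod 3): 7·t ≡ 2 − 6 = -4 (mod 3).
    Reduce coefficients mod 3: 1·t ≡ 2 (mod 3).
    So t ≡ 2 (mod 3).
    Then x = 6 + 7·2 = 20, valid modulo lcm(7, 3) = 21: x ≡ 20 (mod 21).
  Combine with x ≡ 9 (mod 11): since gcd(21, 11) = 1, we get a unique residue mod 231.
    Write x = 20 + 21·t and substitute into x ≡ 9 (mod 11): 21·t ≡ 9 − 20 = -11 (mod 11).
    Reduce coefficients mod 11: 10·t ≡ 0 (mod 11).
    The inverse of 10 mod 11 is 10 (since 10·10 = 100 = 9·11 + 1), so t ≡ 10·0 = 0 ≡ 0 (mod 11).
    Then x = 20 + 21·0 = 20, valid modulo lcm(21, 11) = 231: x ≡ 20 (mod 231).
Verify: 20 mod 7 = 6 ✓, 20 mod 3 = 2 ✓, 20 mod 11 = 9 ✓.

x ≡ 20 (mod 231).


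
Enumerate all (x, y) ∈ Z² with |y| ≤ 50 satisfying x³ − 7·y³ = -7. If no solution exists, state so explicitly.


The equation is x³ - 7y³ = -7. For fixed y, x³ = 7·y³ − 7, so a solution requires the RHS to be a perfect cube.
Strategy: iterate y from -50 to 50, compute RHS = 7·y³ − 7, and check whether it is a (positive or negative) perfect cube.
Check small values of y:
  y = 0: RHS = -7 is not a perfect cube.
  y = 1: RHS = 0 = (0)³ ⇒ x = 0 works.
  y = -1: RHS = -14 is not a perfect cube.
  y = 2: RHS = 49 is not a perfect cube.
  y = -2: RHS = -63 is not a perfect cube.
  y = 3: RHS = 182 is not a perfect cube.
  y = -3: RHS = -196 is not a perfect cube.
Continuing the search up to |y| = 50 finds no further solutions beyond those listed.
Collected solutions: (0, 1).

Solutions (with |y| ≤ 50): (0, 1).


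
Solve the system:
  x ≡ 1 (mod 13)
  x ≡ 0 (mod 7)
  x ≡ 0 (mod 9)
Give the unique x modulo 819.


Moduli 13, 7, 9 are pairwise coprime; by CRT there is a unique solution modulo M = 13 · 7 · 9 = 819.
Solve pairwise, accumulating the modulus:
  Start with x ≡ 1 (mod 13).
  Combine with x ≡ 0 (mod 7): since gcd(13, 7) = 1, we get a unique residue mod 91.
    Write x = 1 + 13·t and substitute into x ≡ 0 (mod 7): 13·t ≡ 0 − 1 = -1 (mod 7).
    Reduce coefficients mod 7: 6·t ≡ 6 (mod 7).
    The inverse of 6 mod 7 is 6 (since 6·6 = 36 = 5·7 + 1), so t ≡ 6·6 = 36 ≡ 1 (mod 7).
    Then x = 1 + 13·1 = 14, valid modulo lcm(13, 7) = 91: x ≡ 14 (mod 91).
  Combine with x ≡ 0 (mod 9): since gcd(91, 9) = 1, we get a unique residue mod 819.
    Write x = 14 + 91·t and substitute into x ≡ 0 (mod 9): 91·t ≡ 0 − 14 = -14 (mod 9).
    Reduce coefficients mod 9: 1·t ≡ 4 (mod 9).
    So t ≡ 4 (mod 9).
    Then x = 14 + 91·4 = 378, valid modulo lcm(91, 9) = 819: x ≡ 378 (mod 819).
Verify: 378 mod 13 = 1 ✓, 378 mod 7 = 0 ✓, 378 mod 9 = 0 ✓.

x ≡ 378 (mod 819).


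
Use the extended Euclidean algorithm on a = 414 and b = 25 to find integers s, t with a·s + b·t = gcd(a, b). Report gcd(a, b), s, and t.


Euclidean algorithm on (414, 25) — divide until remainder is 0:
  414 = 16 · 25 + 14
  25 = 1 · 14 + 11
  14 = 1 · 11 + 3
  11 = 3 · 3 + 2
  3 = 1 · 2 + 1
  2 = 2 · 1 + 0
gcd(414, 25) = 1.
Track Bezout coefficients alongside the remainders: start with r₀ = 414 = a·1 + b·0 (s = 1, t = 0) and r₁ = 25 = a·0 + b·1 (s = 0, t = 1); each new remainder r_{k+1} = r_{k-1} − q_k·r_k inherits s_{k+1} = s_{k-1} − q_k·s_k, t_{k+1} = t_{k-1} − q_k·t_k, so r_k = a·s_k + b·t_k at every step:
  q = 16: r = 14, s = 1 − 16·0 = 1, t = 0 − 16·1 = -16  (check: 414·1 + 25·(-16) = 14)
  q = 1: r = 11, s = 0 − 1·1 = -1, t = 1 − 1·(-16) = 17  (check: 414·(-1) + 25·17 = 11)
  q = 1: r = 3, s = 1 − 1·(-1) = 2, t = -16 − 1·17 = -33  (check: 414·2 + 25·(-33) = 3)
  q = 3: r = 2, s = -1 − 3·2 = -7, t = 17 − 3·(-33) = 116  (check: 414·(-7) + 25·116 = 2)
  q = 1: r = 1, s = 2 − 1·(-7) = 9, t = -33 − 1·116 = -149  (check: 414·9 + 25·(-149) = 1)
The row with r = 1 (the gcd) gives the Bezout coefficients s = 9, t = -149.
Result: 414 · (9) + 25 · (-149) = 1.

gcd(414, 25) = 1; s = 9, t = -149 (check: 414·9 + 25·(-149) = 1).


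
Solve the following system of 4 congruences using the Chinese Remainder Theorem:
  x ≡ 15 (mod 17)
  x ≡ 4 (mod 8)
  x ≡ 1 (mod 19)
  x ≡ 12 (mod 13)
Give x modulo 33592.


Product of moduli M = 17 · 8 · 19 · 13 = 33592.
Merge one congruence at a time:
  Start: x ≡ 15 (mod 17).
  Combine with x ≡ 4 (mod 8); new modulus lcm = 136.
    Write x = 15 + 17·t and substitute into x ≡ 4 (mod 8): 17·t ≡ 4 − 15 = -11 (mod 8).
    Reduce coefficients mod 8: 1·t ≡ 5 (mod 8).
    So t ≡ 5 (mod 8).
    Then x = 15 + 17·5 = 100, valid modulo lcm(17, 8) = 136: x ≡ 100 (mod 136).
  Combine with x ≡ 1 (mod 19); new modulus lcm = 2584.
    Write x = 100 + 136·t and substitute into x ≡ 1 (mod 19): 136·t ≡ 1 − 100 = -99 (mod 19).
    Reduce coefficients mod 19: 3·t ≡ 15 (mod 19).
    The inverse of 3 mod 19 is 13 (since 3·13 = 39 = 2·19 + 1), so t ≡ 13·15 = 195 ≡ 5 (mod 19).
    Then x = 100 + 136·5 = 780, valid modulo lcm(136, 19) = 2584: x ≡ 780 (mod 2584).
  Combine with x ≡ 12 (mod 13); new modulus lcm = 33592.
    Write x = 780 + 2584·t and substitute into x ≡ 12 (mod 13): 2584·t ≡ 12 − 780 = -768 (mod 13).
    Reduce coefficients mod 13: 10·t ≡ 12 (mod 13).
    The inverse of 10 mod 13 is 4 (since 10·4 = 40 = 3·13 + 1), so t ≡ 4·12 = 48 ≡ 9 (mod 13).
    Then x = 780 + 2584·9 = 24036, valid modulo lcm(2584, 13) = 33592: x ≡ 24036 (mod 33592).
Verify against each original: 24036 mod 17 = 15, 24036 mod 8 = 4, 24036 mod 19 = 1, 24036 mod 13 = 12.

x ≡ 24036 (mod 33592).


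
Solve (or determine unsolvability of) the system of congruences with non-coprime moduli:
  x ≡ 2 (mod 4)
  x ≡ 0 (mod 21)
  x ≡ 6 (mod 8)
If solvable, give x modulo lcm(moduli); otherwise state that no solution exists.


Moduli 4, 21, 8 are not pairwise coprime, so CRT works modulo lcm(m_i) when all pairwise compatibility conditions hold.
Pairwise compatibility: gcd(m_i, m_j) must divide a_i - a_j for every pair.
Merge one congruence at a time:
  Start: x ≡ 2 (mod 4).
  Combine with x ≡ 0 (mod 21): gcd(4, 21) = 1; 0 - 2 = -2, which IS divisible by 1, so compatible.
    Write x = 2 + 4·t and substitute into x ≡ 0 (mod 21): 4·t ≡ 0 − 2 = -2 (mod 21).
    Reduce coefficients mod 21: 4·t ≡ 19 (mod 21).
    The inverse of 4 mod 21 is 16 (since 4·16 = 64 = 3·21 + 1), so t ≡ 16·19 = 304 ≡ 10 (mod 21).
    Then x = 2 + 4·10 = 42, valid modulo lcm(4, 21) = 84: x ≡ 42 (mod 84).
  Combine with x ≡ 6 (mod 8): gcd(84, 8) = 4; 6 - 42 = -36, which IS divisible by 4, so compatible.
    Write x = 42 + 84·t and substitute into x ≡ 6 (mod 8): 84·t ≡ 6 − 42 = -36 (mod 8).
    Divide the congruence (and modulus) by g = 4: 21·t ≡ -9 (mod 2).
    Reduce coefficients mod 2: 1·t ≡ 1 (mod 2).
    So t ≡ 1 (mod 2).
    Then x = 42 + 84·1 = 126, valid modulo lcm(84, 8) = 168: x ≡ 126 (mod 168).
Verify: 126 mod 4 = 2, 126 mod 21 = 0, 126 mod 8 = 6.

x ≡ 126 (mod 168).


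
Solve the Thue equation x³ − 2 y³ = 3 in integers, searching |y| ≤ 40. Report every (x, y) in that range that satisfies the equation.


The equation is x³ - 2y³ = 3. For fixed y, x³ = 2·y³ + 3, so a solution requires the RHS to be a perfect cube.
Strategy: iterate y from -40 to 40, compute RHS = 2·y³ + 3, and check whether it is a (positive or negative) perfect cube.
Check small values of y:
  y = 0: RHS = 3 is not a perfect cube.
  y = 1: RHS = 5 is not a perfect cube.
  y = -1: RHS = 1 = (1)³ ⇒ x = 1 works.
  y = 2: RHS = 19 is not a perfect cube.
  y = -2: RHS = -13 is not a perfect cube.
  y = 3: RHS = 57 is not a perfect cube.
  y = -3: RHS = -51 is not a perfect cube.
Continuing, at y = -4: RHS = -125 = (-5)³ ⇒ x = -5 works.
Searching the remaining y in |y| ≤ 40 finds no further solutions.
Collected solutions: (1, -1), (-5, -4).

Solutions (with |y| ≤ 40): (1, -1), (-5, -4).


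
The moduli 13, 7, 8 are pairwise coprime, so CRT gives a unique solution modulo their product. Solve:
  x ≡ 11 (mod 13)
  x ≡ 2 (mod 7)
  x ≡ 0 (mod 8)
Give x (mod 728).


Moduli 13, 7, 8 are pairwise coprime; by CRT there is a unique solution modulo M = 13 · 7 · 8 = 728.
Solve pairwise, accumulating the modulus:
  Start with x ≡ 11 (mod 13).
  Combine with x ≡ 2 (mod 7): since gcd(13, 7) = 1, we get a unique residue mod 91.
    Write x = 11 + 13·t and substitute into x ≡ 2 (mod 7): 13·t ≡ 2 − 11 = -9 (mod 7).
    Reduce coefficients mod 7: 6·t ≡ 5 (mod 7).
    The inverse of 6 mod 7 is 6 (since 6·6 = 36 = 5·7 + 1), so t ≡ 6·5 = 30 ≡ 2 (mod 7).
    Then x = 11 + 13·2 = 37, valid modulo lcm(13, 7) = 91: x ≡ 37 (mod 91).
  Combine with x ≡ 0 (mod 8): since gcd(91, 8) = 1, we get a unique residue mod 728.
    Write x = 37 + 91·t and substitute into x ≡ 0 (mod 8): 91·t ≡ 0 − 37 = -37 (mod 8).
    Reduce coefficients mod 8: 3·t ≡ 3 (mod 8).
    The inverse of 3 mod 8 is 3 (since 3·3 = 9 = 1·8 + 1), so t ≡ 3·3 = 9 ≡ 1 (mod 8).
    Then x = 37 + 91·1 = 128, valid modulo lcm(91, 8) = 728: x ≡ 128 (mod 728).
Verify: 128 mod 13 = 11 ✓, 128 mod 7 = 2 ✓, 128 mod 8 = 0 ✓.

x ≡ 128 (mod 728).


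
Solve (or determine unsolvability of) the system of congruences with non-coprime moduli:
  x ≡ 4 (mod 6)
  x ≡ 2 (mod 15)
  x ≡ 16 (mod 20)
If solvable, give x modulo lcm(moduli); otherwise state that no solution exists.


Moduli 6, 15, 20 are not pairwise coprime, so CRT works modulo lcm(m_i) when all pairwise compatibility conditions hold.
Pairwise compatibility: gcd(m_i, m_j) must divide a_i - a_j for every pair.
Merge one congruence at a time:
  Start: x ≡ 4 (mod 6).
  Combine with x ≡ 2 (mod 15): gcd(6, 15) = 3, and 2 - 4 = -2 is NOT divisible by 3.
    ⇒ system is inconsistent (no integer solution).

No solution (the system is inconsistent).


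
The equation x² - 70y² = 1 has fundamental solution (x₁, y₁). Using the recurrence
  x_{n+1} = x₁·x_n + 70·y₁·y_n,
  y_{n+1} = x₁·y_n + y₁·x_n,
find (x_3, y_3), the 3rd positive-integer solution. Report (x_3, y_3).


Step 1: Find the fundamental solution (x₁, y₁) of x² - 70y² = 1.
  Expand √70 as a continued fraction. a₀ = ⌊√70⌋ = 8; iterate m_{k+1} = d_k·a_k − m_k, d_{k+1} = (70 − m_{k+1}²)/d_k, a_{k+1} = ⌊(a₀ + m_{k+1})/d_{k+1}⌋ (starting m₀ = 0, d₀ = 1), with convergents p_k = a_k·p_{k-1} + p_{k-2}, q_k = a_k·q_{k-1} + q_{k-2} (p₋₁ = 1, q₋₁ = 0):
  k = 0: a₀ = 8; p₀/q₀ = 8/1; p₀² − 70·q₀² = 64 − 70 = -6.
  k = 1: m = 8, d = 6, a = ⌊(8 + 8)/6⌋ = 2; p/q = (2·8 + 1)/(2·1 + 0) = 17/2; p² − 70·q² = 289 − 280 = 9.
  k = 2: m = 4, d = 9, a = ⌊(8 + 4)/9⌋ = 1; p/q = (1·17 + 8)/(1·2 + 1) = 25/3; p² − 70·q² = 625 − 630 = -5.
  k = 3: m = 5, d = 5, a = ⌊(8 + 5)/5⌋ = 2; p/q = (2·25 + 17)/(2·3 + 2) = 67/8; p² − 70·q² = 4489 − 4480 = 9.
  k = 4: m = 5, d = 9, a = ⌊(8 + 5)/9⌋ = 1; p/q = (1·67 + 25)/(1·8 + 3) = 92/11; p² − 70·q² = 8464 − 8470 = -6.
  k = 5: m = 4, d = 6, a = ⌊(8 + 4)/6⌋ = 2; p/q = (2·92 + 67)/(2·11 + 8) = 251/30; p² − 70·q² = 63001 − 63000 = 1.
  The first convergent with p² − 70·q² = 1 gives the fundamental solution (x₁, y₁) = (251, 30).
Step 2: Apply the recurrence (x_{n+1}, y_{n+1}) = (x₁x_n + 70y₁y_n, x₁y_n + y₁x_n) repeatedly.
  From (x_1, y_1) = (251, 30): x_2 = 251·251 + 70·30·30 = 126001; y_2 = 251·30 + 30·251 = 15060.
  From (x_2, y_2) = (126001, 15060): x_3 = 251·126001 + 70·30·15060 = 63252251; y_3 = 251·15060 + 30·126001 = 7560090.
Step 3: Verify x_3² - 70·y_3² = 4000847256567001 - 4000847256567000 = 1 (should be 1). ✓

(x_1, y_1) = (251, 30); (x_3, y_3) = (63252251, 7560090).


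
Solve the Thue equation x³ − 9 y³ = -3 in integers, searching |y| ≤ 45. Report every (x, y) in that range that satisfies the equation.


The equation is x³ - 9y³ = -3. For fixed y, x³ = 9·y³ − 3, so a solution requires the RHS to be a perfect cube.
Strategy: iterate y from -45 to 45, compute RHS = 9·y³ − 3, and check whether it is a (positive or negative) perfect cube.
Check small values of y:
  y = 0: RHS = -3 is not a perfect cube.
  y = 1: RHS = 6 is not a perfect cube.
  y = -1: RHS = -12 is not a perfect cube.
  y = 2: RHS = 69 is not a perfect cube.
  y = -2: RHS = -75 is not a perfect cube.
  y = 3: RHS = 240 is not a perfect cube.
  y = -3: RHS = -246 is not a perfect cube.
Continuing the search up to |y| = 45 finds no solutions either.
No (x, y) in the scanned range satisfies the equation.

No integer solutions with |y| ≤ 45.


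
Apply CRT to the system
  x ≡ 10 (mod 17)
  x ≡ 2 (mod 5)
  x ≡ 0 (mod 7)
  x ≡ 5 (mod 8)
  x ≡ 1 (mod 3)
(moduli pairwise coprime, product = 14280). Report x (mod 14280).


Product of moduli M = 17 · 5 · 7 · 8 · 3 = 14280.
Merge one congruence at a time:
  Start: x ≡ 10 (mod 17).
  Combine with x ≡ 2 (mod 5); new modulus lcm = 85.
    Write x = 10 + 17·t and substitute into x ≡ 2 (mod 5): 17·t ≡ 2 − 10 = -8 (mod 5).
    Reduce coefficients mod 5: 2·t ≡ 2 (mod 5).
    The inverse of 2 mod 5 is 3 (since 2·3 = 6 = 1·5 + 1), so t ≡ 3·2 = 6 ≡ 1 (mod 5).
    Then x = 10 + 17·1 = 27, valid modulo lcm(17, 5) = 85: x ≡ 27 (mod 85).
  Combine with x ≡ 0 (mod 7); new modulus lcm = 595.
    Write x = 27 + 85·t and substitute into x ≡ 0 (mod 7): 85·t ≡ 0 − 27 = -27 (mod 7).
    Reduce coefficients mod 7: 1·t ≡ 1 (mod 7).
    So t ≡ 1 (mod 7).
    Then x = 27 + 85·1 = 112, valid modulo lcm(85, 7) = 595: x ≡ 112 (mod 595).
  Combine with x ≡ 5 (mod 8); new modulus lcm = 4760.
    Write x = 112 + 595·t and substitute into x ≡ 5 (mod 8): 595·t ≡ 5 − 112 = -107 (mod 8).
    Reduce coefficients mod 8: 3·t ≡ 5 (mod 8).
    The inverse of 3 mod 8 is 3 (since 3·3 = 9 = 1·8 + 1), so t ≡ 3·5 = 15 ≡ 7 (mod 8).
    Then x = 112 + 595·7 = 4277, valid modulo lcm(595, 8) = 4760: x ≡ 4277 (mod 4760).
  Combine with x ≡ 1 (mod 3); new modulus lcm = 14280.
    Write x = 4277 + 4760·t and substitute into x ≡ 1 (mod 3): 4760·t ≡ 1 − 4277 = -4276 (mod 3).
    Reduce coefficients mod 3: 2·t ≡ 2 (mod 3).
    The inverse of 2 mod 3 is 2 (since 2·2 = 4 = 1·3 + 1), so t ≡ 2·2 = 4 ≡ 1 (mod 3).
    Then x = 4277 + 4760·1 = 9037, valid modulo lcm(4760, 3) = 14280: x ≡ 9037 (mod 14280).
Verify against each original: 9037 mod 17 = 10, 9037 mod 5 = 2, 9037 mod 7 = 0, 9037 mod 8 = 5, 9037 mod 3 = 1.

x ≡ 9037 (mod 14280).


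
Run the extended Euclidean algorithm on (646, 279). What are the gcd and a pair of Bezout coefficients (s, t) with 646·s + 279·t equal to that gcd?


Euclidean algorithm on (646, 279) — divide until remainder is 0:
  646 = 2 · 279 + 88
  279 = 3 · 88 + 15
  88 = 5 · 15 + 13
  15 = 1 · 13 + 2
  13 = 6 · 2 + 1
  2 = 2 · 1 + 0
gcd(646, 279) = 1.
Track Bezout coefficients alongside the remainders: start with r₀ = 646 = a·1 + b·0 (s = 1, t = 0) and r₁ = 279 = a·0 + b·1 (s = 0, t = 1); each new remainder r_{k+1} = r_{k-1} − q_k·r_k inherits s_{k+1} = s_{k-1} − q_k·s_k, t_{k+1} = t_{k-1} − q_k·t_k, so r_k = a·s_k + b·t_k at every step:
  q = 2: r = 88, s = 1 − 2·0 = 1, t = 0 − 2·1 = -2  (check: 646·1 + 279·(-2) = 88)
  q = 3: r = 15, s = 0 − 3·1 = -3, t = 1 − 3·(-2) = 7  (check: 646·(-3) + 279·7 = 15)
  q = 5: r = 13, s = 1 − 5·(-3) = 16, t = -2 − 5·7 = -37  (check: 646·16 + 279·(-37) = 13)
  q = 1: r = 2, s = -3 − 1·16 = -19, t = 7 − 1·(-37) = 44  (check: 646·(-19) + 279·44 = 2)
  q = 6: r = 1, s = 16 − 6·(-19) = 130, t = -37 − 6·44 = -301  (check: 646·130 + 279·(-301) = 1)
The row with r = 1 (the gcd) gives the Bezout coefficients s = 130, t = -301.
Result: 646 · (130) + 279 · (-301) = 1.

gcd(646, 279) = 1; s = 130, t = -301 (check: 646·130 + 279·(-301) = 1).


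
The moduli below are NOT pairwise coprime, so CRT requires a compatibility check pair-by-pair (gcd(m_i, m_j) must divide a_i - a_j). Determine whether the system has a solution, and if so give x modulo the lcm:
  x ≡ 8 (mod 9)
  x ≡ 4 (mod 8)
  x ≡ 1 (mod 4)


Moduli 9, 8, 4 are not pairwise coprime, so CRT works modulo lcm(m_i) when all pairwise compatibility conditions hold.
Pairwise compatibility: gcd(m_i, m_j) must divide a_i - a_j for every pair.
Merge one congruence at a time:
  Start: x ≡ 8 (mod 9).
  Combine with x ≡ 4 (mod 8): gcd(9, 8) = 1; 4 - 8 = -4, which IS divisible by 1, so compatible.
    Write x = 8 + 9·t and substitute into x ≡ 4 (mod 8): 9·t ≡ 4 − 8 = -4 (mod 8).
    Reduce coefficients mod 8: 1·t ≡ 4 (mod 8).
    So t ≡ 4 (mod 8).
    Then x = 8 + 9·4 = 44, valid modulo lcm(9, 8) = 72: x ≡ 44 (mod 72).
  Combine with x ≡ 1 (mod 4): gcd(72, 4) = 4, and 1 - 44 = -43 is NOT divisible by 4.
    ⇒ system is inconsistent (no integer solution).

No solution (the system is inconsistent).


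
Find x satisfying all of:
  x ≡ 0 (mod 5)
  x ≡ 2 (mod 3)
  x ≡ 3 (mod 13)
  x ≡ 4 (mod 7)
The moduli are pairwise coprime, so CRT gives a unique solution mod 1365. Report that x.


Product of moduli M = 5 · 3 · 13 · 7 = 1365.
Merge one congruence at a time:
  Start: x ≡ 0 (mod 5).
  Combine with x ≡ 2 (mod 3); new modulus lcm = 15.
    Write x = 0 + 5·t and substitute into x ≡ 2 (mod 3): 5·t ≡ 2 − 0 = 2 (mod 3).
    Reduce coefficients mod 3: 2·t ≡ 2 (mod 3).
    The inverse of 2 mod 3 is 2 (since 2·2 = 4 = 1·3 + 1), so t ≡ 2·2 = 4 ≡ 1 (mod 3).
    Then x = 0 + 5·1 = 5, valid modulo lcm(5, 3) = 15: x ≡ 5 (mod 15).
  Combine with x ≡ 3 (mod 13); new modulus lcm = 195.
    Write x = 5 + 15·t and substitute into x ≡ 3 (mod 13): 15·t ≡ 3 − 5 = -2 (mod 13).
    Reduce coefficients mod 13: 2·t ≡ 11 (mod 13).
    The inverse of 2 mod 13 is 7 (since 2·7 = 14 = 1·13 + 1), so t ≡ 7·11 = 77 ≡ 12 (mod 13).
    Then x = 5 + 15·12 = 185, valid modulo lcm(15, 13) = 195: x ≡ 185 (mod 195).
  Combine with x ≡ 4 (mod 7); new modulus lcm = 1365.
    Write x = 185 + 195·t and substitute into x ≡ 4 (mod 7): 195·t ≡ 4 − 185 = -181 (mod 7).
    Reduce coefficients mod 7: 6·t ≡ 1 (mod 7).
    The inverse of 6 mod 7 is 6 (since 6·6 = 36 = 5·7 + 1), so t ≡ 6·1 = 6 ≡ 6 (mod 7).
    Then x = 185 + 195·6 = 1355, valid modulo lcm(195, 7) = 1365: x ≡ 1355 (mod 1365).
Verify against each original: 1355 mod 5 = 0, 1355 mod 3 = 2, 1355 mod 13 = 3, 1355 mod 7 = 4.

x ≡ 1355 (mod 1365).


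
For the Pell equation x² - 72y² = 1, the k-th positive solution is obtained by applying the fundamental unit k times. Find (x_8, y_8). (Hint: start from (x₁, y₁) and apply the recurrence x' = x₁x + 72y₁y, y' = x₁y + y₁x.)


Step 1: Find the fundamental solution (x₁, y₁) of x² - 72y² = 1.
  Expand √72 as a continued fraction. a₀ = ⌊√72⌋ = 8; iterate m_{k+1} = d_k·a_k − m_k, d_{k+1} = (72 − m_{k+1}²)/d_k, a_{k+1} = ⌊(a₀ + m_{k+1})/d_{k+1}⌋ (starting m₀ = 0, d₀ = 1), with convergents p_k = a_k·p_{k-1} + p_{k-2}, q_k = a_k·q_{k-1} + q_{k-2} (p₋₁ = 1, q₋₁ = 0):
  k = 0: a₀ = 8; p₀/q₀ = 8/1; p₀² − 72·q₀² = 64 − 72 = -8.
  k = 1: m = 8, d = 8, a = ⌊(8 + 8)/8⌋ = 2; p/q = (2·8 + 1)/(2·1 + 0) = 17/2; p² − 72·q² = 289 − 288 = 1.
  The first convergent with p² − 72·q² = 1 gives the fundamental solution (x₁, y₁) = (17, 2).
Step 2: Apply the recurrence (x_{n+1}, y_{n+1}) = (x₁x_n + 72y₁y_n, x₁y_n + y₁x_n) repeatedly.
  From (x_1, y_1) = (17, 2): x_2 = 17·17 + 72·2·2 = 577; y_2 = 17·2 + 2·17 = 68.
  From (x_2, y_2) = (577, 68): x_3 = 17·577 + 72·2·68 = 19601; y_3 = 17·68 + 2·577 = 2310.
  From (x_3, y_3) = (19601, 2310): x_4 = 17·19601 + 72·2·2310 = 665857; y_4 = 17·2310 + 2·19601 = 78472.
  From (x_4, y_4) = (665857, 78472): x_5 = 17·665857 + 72·2·78472 = 22619537; y_5 = 17·78472 + 2·665857 = 2665738.
  From (x_5, y_5) = (22619537, 2665738): x_6 = 17·22619537 + 72·2·2665738 = 768398401; y_6 = 17·2665738 + 2·22619537 = 90556620.
  From (x_6, y_6) = (768398401, 90556620): x_7 = 17·768398401 + 72·2·90556620 = 26102926097; y_7 = 17·90556620 + 2·768398401 = 3076259342.
  From (x_7, y_7) = (26102926097, 3076259342): x_8 = 17·26102926097 + 72·2·3076259342 = 886731088897; y_8 = 17·3076259342 + 2·26102926097 = 104502261008.
Step 3: Verify x_8² - 72·y_8² = 786292024016459316676609 - 786292024016459316676608 = 1 (should be 1). ✓

(x_1, y_1) = (17, 2); (x_8, y_8) = (886731088897, 104502261008).


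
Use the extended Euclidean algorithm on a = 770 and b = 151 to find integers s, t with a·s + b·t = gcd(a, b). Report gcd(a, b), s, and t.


Euclidean algorithm on (770, 151) — divide until remainder is 0:
  770 = 5 · 151 + 15
  151 = 10 · 15 + 1
  15 = 15 · 1 + 0
gcd(770, 151) = 1.
Track Bezout coefficients alongside the remainders: start with r₀ = 770 = a·1 + b·0 (s = 1, t = 0) and r₁ = 151 = a·0 + b·1 (s = 0, t = 1); each new remainder r_{k+1} = r_{k-1} − q_k·r_k inherits s_{k+1} = s_{k-1} − q_k·s_k, t_{k+1} = t_{k-1} − q_k·t_k, so r_k = a·s_k + b·t_k at every step:
  q = 5: r = 15, s = 1 − 5·0 = 1, t = 0 − 5·1 = -5  (check: 770·1 + 151·(-5) = 15)
  q = 10: r = 1, s = 0 − 10·1 = -10, t = 1 − 10·(-5) = 51  (check: 770·(-10) + 151·51 = 1)
The row with r = 1 (the gcd) gives the Bezout coefficients s = -10, t = 51.
Result: 770 · (-10) + 151 · (51) = 1.

gcd(770, 151) = 1; s = -10, t = 51 (check: 770·(-10) + 151·51 = 1).


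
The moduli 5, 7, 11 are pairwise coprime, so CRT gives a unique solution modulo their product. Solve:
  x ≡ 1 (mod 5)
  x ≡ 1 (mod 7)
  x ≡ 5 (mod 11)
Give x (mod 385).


Moduli 5, 7, 11 are pairwise coprime; by CRT there is a unique solution modulo M = 5 · 7 · 11 = 385.
Solve pairwise, accumulating the modulus:
  Start with x ≡ 1 (mod 5).
  Combine with x ≡ 1 (mod 7): since gcd(5, 7) = 1, we get a unique residue mod 35.
    Write x = 1 + 5·t and substitute into x ≡ 1 (mod 7): 5·t ≡ 1 − 1 = 0 (mod 7).
    The inverse of 5 mod 7 is 3 (since 5·3 = 15 = 2·7 + 1), so t ≡ 3·0 = 0 ≡ 0 (mod 7).
    Then x = 1 + 5·0 = 1, valid modulo lcm(5, 7) = 35: x ≡ 1 (mod 35).
  Combine with x ≡ 5 (mod 11): since gcd(35, 11) = 1, we get a unique residue mod 385.
    Write x = 1 + 35·t and substitute into x ≡ 5 (mod 11): 35·t ≡ 5 − 1 = 4 (mod 11).
    Reduce coefficients mod 11: 2·t ≡ 4 (mod 11).
    The inverse of 2 mod 11 is 6 (since 2·6 = 12 = 1·11 + 1), so t ≡ 6·4 = 24 ≡ 2 (mod 11).
    Then x = 1 + 35·2 = 71, valid modulo lcm(35, 11) = 385: x ≡ 71 (mod 385).
Verify: 71 mod 5 = 1 ✓, 71 mod 7 = 1 ✓, 71 mod 11 = 5 ✓.

x ≡ 71 (mod 385).


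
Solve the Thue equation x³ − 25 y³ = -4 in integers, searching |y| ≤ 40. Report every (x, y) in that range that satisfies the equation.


The equation is x³ - 25y³ = -4. For fixed y, x³ = 25·y³ − 4, so a solution requires the RHS to be a perfect cube.
Strategy: iterate y from -40 to 40, compute RHS = 25·y³ − 4, and check whether it is a (positive or negative) perfect cube.
Check small values of y:
  y = 0: RHS = -4 is not a perfect cube.
  y = 1: RHS = 21 is not a perfect cube.
  y = -1: RHS = -29 is not a perfect cube.
  y = 2: RHS = 196 is not a perfect cube.
  y = -2: RHS = -204 is not a perfect cube.
  y = 3: RHS = 671 is not a perfect cube.
  y = -3: RHS = -679 is not a perfect cube.
Continuing the search up to |y| = 40 finds no solutions either.
No (x, y) in the scanned range satisfies the equation.

No integer solutions with |y| ≤ 40.


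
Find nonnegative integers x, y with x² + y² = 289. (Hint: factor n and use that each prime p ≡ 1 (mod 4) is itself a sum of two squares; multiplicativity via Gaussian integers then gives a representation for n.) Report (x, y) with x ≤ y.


Step 1: Factor n = 289 = 17^2.
Step 2: Check the mod-4 condition on each prime factor: 17 ≡ 1 (mod 4), exponent 2.
All primes ≡ 3 (mod 4) appear to even exponent (or don't appear), so by the two-squares theorem n IS expressible as a sum of two squares.
Step 3: Build a representation. Here n = 17 · 17 is a product of primes ≡ 1 (mod 4). Each prime p ≡ 1 (mod 4) is itself a sum of two squares; find a² by testing p − a² for a perfect square:
  17: 17 − 1² = 16 = 4² ⇒ 17 = 1² + 4².
  Combine using the Brahmagupta–Fibonacci identity (a² + b²)(c² + d²) = (ac − bd)² + (ad + bc)² = (ac + bd)² + (ad − bc)²:
  17 · 17 = 289: from (1² + 4²)(1² + 4²), take (1·1 − 4·4, 1·4 + 4·1) = (1 − 16, 4 + 4) = (-15, 8); dropping signs (only squares matter) gives (15, 8); check 15² + 8² = 225 + 64 = 289 ✓.
Step 4: Order so x ≤ y and verify: 8² + 15² = 64 + 225 = 289 = n. ✓

n = 289 = 8² + 15² (one valid representation with x ≤ y).


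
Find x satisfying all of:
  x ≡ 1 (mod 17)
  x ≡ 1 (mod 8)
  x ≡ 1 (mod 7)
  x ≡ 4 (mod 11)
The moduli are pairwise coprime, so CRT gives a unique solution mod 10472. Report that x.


Product of moduli M = 17 · 8 · 7 · 11 = 10472.
Merge one congruence at a time:
  Start: x ≡ 1 (mod 17).
  Combine with x ≡ 1 (mod 8); new modulus lcm = 136.
    Write x = 1 + 17·t and substitute into x ≡ 1 (mod 8): 17·t ≡ 1 − 1 = 0 (mod 8).
    Reduce coefficients mod 8: 1·t ≡ 0 (mod 8).
    So t ≡ 0 (mod 8).
    Then x = 1 + 17·0 = 1, valid modulo lcm(17, 8) = 136: x ≡ 1 (mod 136).
  Combine with x ≡ 1 (mod 7); new modulus lcm = 952.
    Write x = 1 + 136·t and substitute into x ≡ 1 (mod 7): 136·t ≡ 1 − 1 = 0 (mod 7).
    Reduce coefficients mod 7: 3·t ≡ 0 (mod 7).
    The inverse of 3 mod 7 is 5 (since 3·5 = 15 = 2·7 + 1), so t ≡ 5·0 = 0 ≡ 0 (mod 7).
    Then x = 1 + 136·0 = 1, valid modulo lcm(136, 7) = 952: x ≡ 1 (mod 952).
  Combine with x ≡ 4 (mod 11); new modulus lcm = 10472.
    Write x = 1 + 952·t and substitute into x ≡ 4 (mod 11): 952·t ≡ 4 − 1 = 3 (mod 11).
    Reduce coefficients mod 11: 6·t ≡ 3 (mod 11).
    The inverse of 6 mod 11 is 2 (since 6·2 = 12 = 1·11 + 1), so t ≡ 2·3 = 6 ≡ 6 (mod 11).
    Then x = 1 + 952·6 = 5713, valid modulo lcm(952, 11) = 10472: x ≡ 5713 (mod 10472).
Verify against each original: 5713 mod 17 = 1, 5713 mod 8 = 1, 5713 mod 7 = 1, 5713 mod 11 = 4.

x ≡ 5713 (mod 10472).


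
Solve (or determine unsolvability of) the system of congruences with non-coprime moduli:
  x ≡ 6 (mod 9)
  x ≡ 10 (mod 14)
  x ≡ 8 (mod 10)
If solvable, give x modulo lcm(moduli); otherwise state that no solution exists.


Moduli 9, 14, 10 are not pairwise coprime, so CRT works modulo lcm(m_i) when all pairwise compatibility conditions hold.
Pairwise compatibility: gcd(m_i, m_j) must divide a_i - a_j for every pair.
Merge one congruence at a time:
  Start: x ≡ 6 (mod 9).
  Combine with x ≡ 10 (mod 14): gcd(9, 14) = 1; 10 - 6 = 4, which IS divisible by 1, so compatible.
    Write x = 6 + 9·t and substitute into x ≡ 10 (mod 14): 9·t ≡ 10 − 6 = 4 (mod 14).
    The inverse of 9 mod 14 is 11 (since 9·11 = 99 = 7·14 + 1), so t ≡ 11·4 = 44 ≡ 2 (mod 14).
    Then x = 6 + 9·2 = 24, valid modulo lcm(9, 14) = 126: x ≡ 24 (mod 126).
  Combine with x ≡ 8 (mod 10): gcd(126, 10) = 2; 8 - 24 = -16, which IS divisible by 2, so compatible.
    Write x = 24 + 126·t and substitute into x ≡ 8 (mod 10): 126·t ≡ 8 − 24 = -16 (mod 10).
    Divide the congruence (and modulus) by g = 2: 63·t ≡ -8 (mod 5).
    Reduce coefficients mod 5: 3·t ≡ 2 (mod 5).
    The inverse of 3 mod 5 is 2 (since 3·2 = 6 = 1·5 + 1), so t ≡ 2·2 = 4 ≡ 4 (mod 5).
    Then x = 24 + 126·4 = 528, valid modulo lcm(126, 10) = 630: x ≡ 528 (mod 630).
Verify: 528 mod 9 = 6, 528 mod 14 = 10, 528 mod 10 = 8.

x ≡ 528 (mod 630).
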